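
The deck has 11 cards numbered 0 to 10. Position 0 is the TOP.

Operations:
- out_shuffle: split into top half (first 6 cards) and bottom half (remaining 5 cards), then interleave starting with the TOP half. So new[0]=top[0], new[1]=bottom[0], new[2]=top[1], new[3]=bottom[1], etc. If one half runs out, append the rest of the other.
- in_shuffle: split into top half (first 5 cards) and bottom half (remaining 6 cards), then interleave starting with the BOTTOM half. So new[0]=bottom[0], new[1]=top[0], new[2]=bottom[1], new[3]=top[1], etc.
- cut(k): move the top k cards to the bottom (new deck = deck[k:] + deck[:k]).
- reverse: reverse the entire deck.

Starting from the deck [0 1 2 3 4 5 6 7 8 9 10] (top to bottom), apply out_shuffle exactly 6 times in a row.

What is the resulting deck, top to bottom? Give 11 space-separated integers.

Answer: 0 5 10 4 9 3 8 2 7 1 6

Derivation:
After op 1 (out_shuffle): [0 6 1 7 2 8 3 9 4 10 5]
After op 2 (out_shuffle): [0 3 6 9 1 4 7 10 2 5 8]
After op 3 (out_shuffle): [0 7 3 10 6 2 9 5 1 8 4]
After op 4 (out_shuffle): [0 9 7 5 3 1 10 8 6 4 2]
After op 5 (out_shuffle): [0 10 9 8 7 6 5 4 3 2 1]
After op 6 (out_shuffle): [0 5 10 4 9 3 8 2 7 1 6]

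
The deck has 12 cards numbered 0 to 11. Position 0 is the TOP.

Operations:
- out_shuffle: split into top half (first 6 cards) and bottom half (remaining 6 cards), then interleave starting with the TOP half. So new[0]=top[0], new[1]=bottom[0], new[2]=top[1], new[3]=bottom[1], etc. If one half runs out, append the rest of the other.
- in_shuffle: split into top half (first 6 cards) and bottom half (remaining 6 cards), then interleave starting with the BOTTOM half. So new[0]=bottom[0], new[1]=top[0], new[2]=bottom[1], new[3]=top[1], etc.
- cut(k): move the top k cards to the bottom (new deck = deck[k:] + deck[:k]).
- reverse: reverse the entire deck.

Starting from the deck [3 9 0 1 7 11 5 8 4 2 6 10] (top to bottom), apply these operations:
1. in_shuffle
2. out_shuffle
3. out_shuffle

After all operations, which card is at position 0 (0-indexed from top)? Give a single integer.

Answer: 5

Derivation:
After op 1 (in_shuffle): [5 3 8 9 4 0 2 1 6 7 10 11]
After op 2 (out_shuffle): [5 2 3 1 8 6 9 7 4 10 0 11]
After op 3 (out_shuffle): [5 9 2 7 3 4 1 10 8 0 6 11]
Position 0: card 5.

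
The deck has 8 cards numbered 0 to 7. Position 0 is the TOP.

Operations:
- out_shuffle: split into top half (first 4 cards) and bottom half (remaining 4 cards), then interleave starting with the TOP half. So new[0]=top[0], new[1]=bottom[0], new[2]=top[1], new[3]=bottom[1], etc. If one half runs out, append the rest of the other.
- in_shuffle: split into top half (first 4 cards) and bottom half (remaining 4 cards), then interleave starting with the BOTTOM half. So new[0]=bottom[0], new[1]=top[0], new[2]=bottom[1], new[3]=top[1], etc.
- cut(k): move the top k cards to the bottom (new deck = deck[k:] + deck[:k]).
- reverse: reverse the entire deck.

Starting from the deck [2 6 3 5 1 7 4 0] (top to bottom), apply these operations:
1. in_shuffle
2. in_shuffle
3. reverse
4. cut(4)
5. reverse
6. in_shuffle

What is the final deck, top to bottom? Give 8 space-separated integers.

After op 1 (in_shuffle): [1 2 7 6 4 3 0 5]
After op 2 (in_shuffle): [4 1 3 2 0 7 5 6]
After op 3 (reverse): [6 5 7 0 2 3 1 4]
After op 4 (cut(4)): [2 3 1 4 6 5 7 0]
After op 5 (reverse): [0 7 5 6 4 1 3 2]
After op 6 (in_shuffle): [4 0 1 7 3 5 2 6]

Answer: 4 0 1 7 3 5 2 6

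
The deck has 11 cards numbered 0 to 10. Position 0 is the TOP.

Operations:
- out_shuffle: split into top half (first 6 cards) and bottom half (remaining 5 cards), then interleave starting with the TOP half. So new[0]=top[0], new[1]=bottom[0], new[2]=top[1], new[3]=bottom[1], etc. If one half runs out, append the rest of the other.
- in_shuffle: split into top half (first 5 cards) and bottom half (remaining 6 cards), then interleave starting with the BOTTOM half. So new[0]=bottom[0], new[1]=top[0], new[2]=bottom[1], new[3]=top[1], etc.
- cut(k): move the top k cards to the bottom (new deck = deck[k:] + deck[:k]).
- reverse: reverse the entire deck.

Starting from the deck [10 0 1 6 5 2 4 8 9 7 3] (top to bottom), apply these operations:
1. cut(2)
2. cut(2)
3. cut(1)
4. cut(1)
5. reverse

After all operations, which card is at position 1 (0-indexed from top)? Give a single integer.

After op 1 (cut(2)): [1 6 5 2 4 8 9 7 3 10 0]
After op 2 (cut(2)): [5 2 4 8 9 7 3 10 0 1 6]
After op 3 (cut(1)): [2 4 8 9 7 3 10 0 1 6 5]
After op 4 (cut(1)): [4 8 9 7 3 10 0 1 6 5 2]
After op 5 (reverse): [2 5 6 1 0 10 3 7 9 8 4]
Position 1: card 5.

Answer: 5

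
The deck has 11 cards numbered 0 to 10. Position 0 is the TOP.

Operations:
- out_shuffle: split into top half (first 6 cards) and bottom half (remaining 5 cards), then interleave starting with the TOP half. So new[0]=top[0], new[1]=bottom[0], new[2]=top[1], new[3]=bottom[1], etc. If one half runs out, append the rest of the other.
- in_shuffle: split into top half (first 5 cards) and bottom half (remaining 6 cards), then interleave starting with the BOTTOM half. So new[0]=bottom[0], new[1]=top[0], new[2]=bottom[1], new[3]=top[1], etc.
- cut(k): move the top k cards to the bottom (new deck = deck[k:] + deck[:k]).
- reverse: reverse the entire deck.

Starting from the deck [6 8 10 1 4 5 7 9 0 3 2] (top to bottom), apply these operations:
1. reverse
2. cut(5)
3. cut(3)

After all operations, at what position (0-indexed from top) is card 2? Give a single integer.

Answer: 3

Derivation:
After op 1 (reverse): [2 3 0 9 7 5 4 1 10 8 6]
After op 2 (cut(5)): [5 4 1 10 8 6 2 3 0 9 7]
After op 3 (cut(3)): [10 8 6 2 3 0 9 7 5 4 1]
Card 2 is at position 3.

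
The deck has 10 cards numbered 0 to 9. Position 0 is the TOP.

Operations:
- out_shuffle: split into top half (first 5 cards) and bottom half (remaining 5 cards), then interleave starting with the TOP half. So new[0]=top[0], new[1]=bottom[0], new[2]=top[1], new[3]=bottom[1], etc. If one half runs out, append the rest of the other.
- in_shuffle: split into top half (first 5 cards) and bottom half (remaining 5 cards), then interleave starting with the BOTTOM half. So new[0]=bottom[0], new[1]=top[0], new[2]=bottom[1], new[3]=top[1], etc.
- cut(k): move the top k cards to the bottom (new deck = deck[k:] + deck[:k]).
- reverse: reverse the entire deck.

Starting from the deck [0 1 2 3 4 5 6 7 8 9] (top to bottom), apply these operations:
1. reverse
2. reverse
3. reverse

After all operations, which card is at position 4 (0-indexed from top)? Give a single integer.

Answer: 5

Derivation:
After op 1 (reverse): [9 8 7 6 5 4 3 2 1 0]
After op 2 (reverse): [0 1 2 3 4 5 6 7 8 9]
After op 3 (reverse): [9 8 7 6 5 4 3 2 1 0]
Position 4: card 5.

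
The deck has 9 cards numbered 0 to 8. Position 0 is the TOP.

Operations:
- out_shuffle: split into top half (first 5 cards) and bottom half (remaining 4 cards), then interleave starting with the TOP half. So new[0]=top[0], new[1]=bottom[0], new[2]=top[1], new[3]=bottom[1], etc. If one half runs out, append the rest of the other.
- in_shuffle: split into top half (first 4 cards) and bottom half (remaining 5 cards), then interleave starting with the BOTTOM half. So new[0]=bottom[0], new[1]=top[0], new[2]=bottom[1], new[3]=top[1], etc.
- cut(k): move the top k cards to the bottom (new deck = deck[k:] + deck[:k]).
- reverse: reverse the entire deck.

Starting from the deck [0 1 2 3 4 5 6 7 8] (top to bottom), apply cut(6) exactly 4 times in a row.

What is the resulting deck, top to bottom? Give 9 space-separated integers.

Answer: 6 7 8 0 1 2 3 4 5

Derivation:
After op 1 (cut(6)): [6 7 8 0 1 2 3 4 5]
After op 2 (cut(6)): [3 4 5 6 7 8 0 1 2]
After op 3 (cut(6)): [0 1 2 3 4 5 6 7 8]
After op 4 (cut(6)): [6 7 8 0 1 2 3 4 5]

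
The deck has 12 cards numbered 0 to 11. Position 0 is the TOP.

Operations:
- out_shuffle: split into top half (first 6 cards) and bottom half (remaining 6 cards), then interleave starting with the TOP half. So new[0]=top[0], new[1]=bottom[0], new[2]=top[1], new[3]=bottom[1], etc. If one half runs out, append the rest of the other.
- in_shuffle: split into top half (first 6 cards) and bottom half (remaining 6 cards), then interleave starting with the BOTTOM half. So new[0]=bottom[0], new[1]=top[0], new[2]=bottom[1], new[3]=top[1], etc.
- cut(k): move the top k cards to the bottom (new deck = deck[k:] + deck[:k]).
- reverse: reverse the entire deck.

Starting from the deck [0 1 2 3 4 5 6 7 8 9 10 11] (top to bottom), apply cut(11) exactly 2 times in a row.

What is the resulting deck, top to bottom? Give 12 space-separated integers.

After op 1 (cut(11)): [11 0 1 2 3 4 5 6 7 8 9 10]
After op 2 (cut(11)): [10 11 0 1 2 3 4 5 6 7 8 9]

Answer: 10 11 0 1 2 3 4 5 6 7 8 9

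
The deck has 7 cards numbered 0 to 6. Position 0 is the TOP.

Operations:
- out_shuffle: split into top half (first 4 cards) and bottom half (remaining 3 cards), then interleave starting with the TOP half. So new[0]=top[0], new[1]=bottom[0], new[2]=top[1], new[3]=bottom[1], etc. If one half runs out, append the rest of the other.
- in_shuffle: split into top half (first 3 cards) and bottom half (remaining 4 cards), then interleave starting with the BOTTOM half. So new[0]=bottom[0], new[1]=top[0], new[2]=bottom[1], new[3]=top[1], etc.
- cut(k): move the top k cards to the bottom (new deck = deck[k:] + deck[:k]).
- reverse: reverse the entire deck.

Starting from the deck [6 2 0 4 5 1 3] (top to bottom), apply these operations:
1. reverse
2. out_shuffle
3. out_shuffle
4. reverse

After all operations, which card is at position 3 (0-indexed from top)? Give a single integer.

After op 1 (reverse): [3 1 5 4 0 2 6]
After op 2 (out_shuffle): [3 0 1 2 5 6 4]
After op 3 (out_shuffle): [3 5 0 6 1 4 2]
After op 4 (reverse): [2 4 1 6 0 5 3]
Position 3: card 6.

Answer: 6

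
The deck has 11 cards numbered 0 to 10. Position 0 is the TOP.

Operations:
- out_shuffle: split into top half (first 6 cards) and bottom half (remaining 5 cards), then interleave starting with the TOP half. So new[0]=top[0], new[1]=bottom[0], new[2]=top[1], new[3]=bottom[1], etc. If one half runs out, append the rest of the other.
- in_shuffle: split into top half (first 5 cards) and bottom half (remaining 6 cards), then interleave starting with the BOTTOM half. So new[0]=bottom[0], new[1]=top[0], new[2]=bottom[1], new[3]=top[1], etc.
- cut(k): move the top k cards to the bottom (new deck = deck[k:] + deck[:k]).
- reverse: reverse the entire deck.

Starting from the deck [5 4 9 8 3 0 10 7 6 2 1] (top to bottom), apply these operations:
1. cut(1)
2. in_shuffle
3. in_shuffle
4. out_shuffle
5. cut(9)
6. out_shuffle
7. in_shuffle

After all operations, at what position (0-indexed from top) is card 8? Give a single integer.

Answer: 9

Derivation:
After op 1 (cut(1)): [4 9 8 3 0 10 7 6 2 1 5]
After op 2 (in_shuffle): [10 4 7 9 6 8 2 3 1 0 5]
After op 3 (in_shuffle): [8 10 2 4 3 7 1 9 0 6 5]
After op 4 (out_shuffle): [8 1 10 9 2 0 4 6 3 5 7]
After op 5 (cut(9)): [5 7 8 1 10 9 2 0 4 6 3]
After op 6 (out_shuffle): [5 2 7 0 8 4 1 6 10 3 9]
After op 7 (in_shuffle): [4 5 1 2 6 7 10 0 3 8 9]
Card 8 is at position 9.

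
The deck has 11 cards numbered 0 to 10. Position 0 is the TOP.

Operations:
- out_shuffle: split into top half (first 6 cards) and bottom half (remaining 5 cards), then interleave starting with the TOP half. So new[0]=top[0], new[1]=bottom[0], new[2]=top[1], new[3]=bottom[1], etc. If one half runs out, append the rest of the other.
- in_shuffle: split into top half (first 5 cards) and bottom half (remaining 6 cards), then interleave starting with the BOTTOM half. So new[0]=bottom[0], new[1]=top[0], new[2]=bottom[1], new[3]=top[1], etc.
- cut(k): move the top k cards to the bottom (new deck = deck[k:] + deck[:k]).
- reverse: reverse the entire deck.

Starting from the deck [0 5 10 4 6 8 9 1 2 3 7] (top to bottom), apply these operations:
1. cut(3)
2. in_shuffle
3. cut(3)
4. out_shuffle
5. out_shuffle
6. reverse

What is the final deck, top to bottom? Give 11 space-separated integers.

Answer: 2 5 8 3 10 9 7 4 1 0 6

Derivation:
After op 1 (cut(3)): [4 6 8 9 1 2 3 7 0 5 10]
After op 2 (in_shuffle): [2 4 3 6 7 8 0 9 5 1 10]
After op 3 (cut(3)): [6 7 8 0 9 5 1 10 2 4 3]
After op 4 (out_shuffle): [6 1 7 10 8 2 0 4 9 3 5]
After op 5 (out_shuffle): [6 0 1 4 7 9 10 3 8 5 2]
After op 6 (reverse): [2 5 8 3 10 9 7 4 1 0 6]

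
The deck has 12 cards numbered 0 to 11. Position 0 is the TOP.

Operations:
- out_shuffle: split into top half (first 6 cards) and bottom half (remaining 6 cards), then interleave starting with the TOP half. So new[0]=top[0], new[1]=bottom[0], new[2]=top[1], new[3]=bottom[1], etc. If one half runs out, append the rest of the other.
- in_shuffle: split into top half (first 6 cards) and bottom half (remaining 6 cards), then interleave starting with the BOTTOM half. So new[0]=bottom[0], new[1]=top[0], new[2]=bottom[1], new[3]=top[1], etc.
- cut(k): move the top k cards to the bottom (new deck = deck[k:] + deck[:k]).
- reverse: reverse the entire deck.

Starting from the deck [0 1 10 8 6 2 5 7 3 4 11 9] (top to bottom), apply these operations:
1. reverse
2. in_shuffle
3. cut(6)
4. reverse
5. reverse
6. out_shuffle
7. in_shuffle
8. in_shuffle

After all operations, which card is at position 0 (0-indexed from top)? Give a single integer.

After op 1 (reverse): [9 11 4 3 7 5 2 6 8 10 1 0]
After op 2 (in_shuffle): [2 9 6 11 8 4 10 3 1 7 0 5]
After op 3 (cut(6)): [10 3 1 7 0 5 2 9 6 11 8 4]
After op 4 (reverse): [4 8 11 6 9 2 5 0 7 1 3 10]
After op 5 (reverse): [10 3 1 7 0 5 2 9 6 11 8 4]
After op 6 (out_shuffle): [10 2 3 9 1 6 7 11 0 8 5 4]
After op 7 (in_shuffle): [7 10 11 2 0 3 8 9 5 1 4 6]
After op 8 (in_shuffle): [8 7 9 10 5 11 1 2 4 0 6 3]
Position 0: card 8.

Answer: 8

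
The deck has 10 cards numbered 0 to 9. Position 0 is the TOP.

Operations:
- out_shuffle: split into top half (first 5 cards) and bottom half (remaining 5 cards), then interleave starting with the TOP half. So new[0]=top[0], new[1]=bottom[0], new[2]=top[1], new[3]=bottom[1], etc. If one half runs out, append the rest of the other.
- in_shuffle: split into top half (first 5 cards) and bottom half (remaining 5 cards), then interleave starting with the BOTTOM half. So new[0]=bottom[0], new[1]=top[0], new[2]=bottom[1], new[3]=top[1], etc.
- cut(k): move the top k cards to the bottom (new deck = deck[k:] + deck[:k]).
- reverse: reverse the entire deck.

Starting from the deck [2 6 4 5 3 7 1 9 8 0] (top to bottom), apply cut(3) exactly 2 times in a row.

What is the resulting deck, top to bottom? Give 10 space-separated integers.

Answer: 1 9 8 0 2 6 4 5 3 7

Derivation:
After op 1 (cut(3)): [5 3 7 1 9 8 0 2 6 4]
After op 2 (cut(3)): [1 9 8 0 2 6 4 5 3 7]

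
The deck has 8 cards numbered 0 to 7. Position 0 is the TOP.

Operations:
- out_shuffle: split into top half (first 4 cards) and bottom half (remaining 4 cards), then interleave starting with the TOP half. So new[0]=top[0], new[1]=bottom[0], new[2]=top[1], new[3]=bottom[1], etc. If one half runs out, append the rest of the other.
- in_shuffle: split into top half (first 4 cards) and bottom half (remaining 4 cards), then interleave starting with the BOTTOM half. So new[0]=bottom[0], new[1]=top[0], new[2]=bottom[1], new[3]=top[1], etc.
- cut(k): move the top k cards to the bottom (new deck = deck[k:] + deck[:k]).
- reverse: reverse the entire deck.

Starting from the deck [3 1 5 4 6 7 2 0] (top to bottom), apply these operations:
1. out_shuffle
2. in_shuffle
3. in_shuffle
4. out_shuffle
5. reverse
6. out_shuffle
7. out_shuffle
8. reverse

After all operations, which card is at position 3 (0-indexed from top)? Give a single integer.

Answer: 3

Derivation:
After op 1 (out_shuffle): [3 6 1 7 5 2 4 0]
After op 2 (in_shuffle): [5 3 2 6 4 1 0 7]
After op 3 (in_shuffle): [4 5 1 3 0 2 7 6]
After op 4 (out_shuffle): [4 0 5 2 1 7 3 6]
After op 5 (reverse): [6 3 7 1 2 5 0 4]
After op 6 (out_shuffle): [6 2 3 5 7 0 1 4]
After op 7 (out_shuffle): [6 7 2 0 3 1 5 4]
After op 8 (reverse): [4 5 1 3 0 2 7 6]
Position 3: card 3.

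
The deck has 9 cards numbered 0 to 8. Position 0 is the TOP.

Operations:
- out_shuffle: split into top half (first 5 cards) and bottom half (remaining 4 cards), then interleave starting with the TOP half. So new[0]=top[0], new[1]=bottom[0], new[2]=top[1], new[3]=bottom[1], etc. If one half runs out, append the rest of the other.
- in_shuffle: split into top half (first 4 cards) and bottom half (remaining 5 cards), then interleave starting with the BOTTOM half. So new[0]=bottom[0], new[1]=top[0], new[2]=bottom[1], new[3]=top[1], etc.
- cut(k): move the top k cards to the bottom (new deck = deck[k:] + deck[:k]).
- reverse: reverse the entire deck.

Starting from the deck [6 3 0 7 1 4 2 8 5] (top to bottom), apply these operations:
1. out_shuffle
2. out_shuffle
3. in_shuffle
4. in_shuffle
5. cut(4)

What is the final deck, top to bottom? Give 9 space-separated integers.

After op 1 (out_shuffle): [6 4 3 2 0 8 7 5 1]
After op 2 (out_shuffle): [6 8 4 7 3 5 2 1 0]
After op 3 (in_shuffle): [3 6 5 8 2 4 1 7 0]
After op 4 (in_shuffle): [2 3 4 6 1 5 7 8 0]
After op 5 (cut(4)): [1 5 7 8 0 2 3 4 6]

Answer: 1 5 7 8 0 2 3 4 6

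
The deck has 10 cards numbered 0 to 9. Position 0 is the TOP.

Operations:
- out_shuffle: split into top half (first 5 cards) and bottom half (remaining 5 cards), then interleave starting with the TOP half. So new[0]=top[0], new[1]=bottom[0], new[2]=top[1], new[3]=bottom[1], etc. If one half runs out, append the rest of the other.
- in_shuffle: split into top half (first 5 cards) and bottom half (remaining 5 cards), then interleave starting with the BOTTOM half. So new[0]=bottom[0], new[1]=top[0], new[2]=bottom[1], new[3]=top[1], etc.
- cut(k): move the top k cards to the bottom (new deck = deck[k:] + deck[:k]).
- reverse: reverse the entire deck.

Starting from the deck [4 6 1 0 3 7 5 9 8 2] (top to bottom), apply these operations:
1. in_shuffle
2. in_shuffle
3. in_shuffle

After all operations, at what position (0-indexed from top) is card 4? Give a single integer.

After op 1 (in_shuffle): [7 4 5 6 9 1 8 0 2 3]
After op 2 (in_shuffle): [1 7 8 4 0 5 2 6 3 9]
After op 3 (in_shuffle): [5 1 2 7 6 8 3 4 9 0]
Card 4 is at position 7.

Answer: 7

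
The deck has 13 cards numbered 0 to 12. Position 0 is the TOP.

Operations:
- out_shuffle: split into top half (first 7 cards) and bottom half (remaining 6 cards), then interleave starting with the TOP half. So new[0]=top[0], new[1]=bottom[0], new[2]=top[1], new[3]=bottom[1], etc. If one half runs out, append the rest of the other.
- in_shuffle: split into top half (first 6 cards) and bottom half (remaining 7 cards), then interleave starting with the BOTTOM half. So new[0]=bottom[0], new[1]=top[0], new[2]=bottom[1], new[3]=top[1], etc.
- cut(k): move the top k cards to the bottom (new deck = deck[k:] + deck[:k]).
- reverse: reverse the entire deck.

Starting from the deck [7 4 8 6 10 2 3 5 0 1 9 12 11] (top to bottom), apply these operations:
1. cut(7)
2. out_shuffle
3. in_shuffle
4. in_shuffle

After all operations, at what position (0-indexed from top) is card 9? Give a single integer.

After op 1 (cut(7)): [5 0 1 9 12 11 7 4 8 6 10 2 3]
After op 2 (out_shuffle): [5 4 0 8 1 6 9 10 12 2 11 3 7]
After op 3 (in_shuffle): [9 5 10 4 12 0 2 8 11 1 3 6 7]
After op 4 (in_shuffle): [2 9 8 5 11 10 1 4 3 12 6 0 7]
Card 9 is at position 1.

Answer: 1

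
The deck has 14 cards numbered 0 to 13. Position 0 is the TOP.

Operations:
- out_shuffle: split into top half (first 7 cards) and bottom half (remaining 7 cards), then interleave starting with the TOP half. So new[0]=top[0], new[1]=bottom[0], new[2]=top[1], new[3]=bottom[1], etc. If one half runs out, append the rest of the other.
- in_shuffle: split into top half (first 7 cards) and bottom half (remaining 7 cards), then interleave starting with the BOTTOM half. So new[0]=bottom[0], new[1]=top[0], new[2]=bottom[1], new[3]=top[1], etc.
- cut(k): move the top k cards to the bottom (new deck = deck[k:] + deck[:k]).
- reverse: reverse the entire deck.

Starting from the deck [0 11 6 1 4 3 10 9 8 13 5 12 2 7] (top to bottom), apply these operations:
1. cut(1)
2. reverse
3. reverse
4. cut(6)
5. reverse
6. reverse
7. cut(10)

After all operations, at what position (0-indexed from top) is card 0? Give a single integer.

Answer: 11

Derivation:
After op 1 (cut(1)): [11 6 1 4 3 10 9 8 13 5 12 2 7 0]
After op 2 (reverse): [0 7 2 12 5 13 8 9 10 3 4 1 6 11]
After op 3 (reverse): [11 6 1 4 3 10 9 8 13 5 12 2 7 0]
After op 4 (cut(6)): [9 8 13 5 12 2 7 0 11 6 1 4 3 10]
After op 5 (reverse): [10 3 4 1 6 11 0 7 2 12 5 13 8 9]
After op 6 (reverse): [9 8 13 5 12 2 7 0 11 6 1 4 3 10]
After op 7 (cut(10)): [1 4 3 10 9 8 13 5 12 2 7 0 11 6]
Card 0 is at position 11.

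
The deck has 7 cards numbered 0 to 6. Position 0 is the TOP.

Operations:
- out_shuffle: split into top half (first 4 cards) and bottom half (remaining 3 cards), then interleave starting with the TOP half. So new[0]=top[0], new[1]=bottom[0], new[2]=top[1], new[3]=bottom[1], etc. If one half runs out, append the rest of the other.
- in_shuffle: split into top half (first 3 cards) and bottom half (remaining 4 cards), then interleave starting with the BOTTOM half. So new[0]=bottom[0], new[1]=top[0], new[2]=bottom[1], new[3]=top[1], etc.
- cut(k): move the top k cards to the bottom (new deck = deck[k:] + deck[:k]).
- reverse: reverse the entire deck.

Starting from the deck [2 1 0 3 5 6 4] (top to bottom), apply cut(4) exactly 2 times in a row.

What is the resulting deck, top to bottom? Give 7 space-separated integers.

Answer: 1 0 3 5 6 4 2

Derivation:
After op 1 (cut(4)): [5 6 4 2 1 0 3]
After op 2 (cut(4)): [1 0 3 5 6 4 2]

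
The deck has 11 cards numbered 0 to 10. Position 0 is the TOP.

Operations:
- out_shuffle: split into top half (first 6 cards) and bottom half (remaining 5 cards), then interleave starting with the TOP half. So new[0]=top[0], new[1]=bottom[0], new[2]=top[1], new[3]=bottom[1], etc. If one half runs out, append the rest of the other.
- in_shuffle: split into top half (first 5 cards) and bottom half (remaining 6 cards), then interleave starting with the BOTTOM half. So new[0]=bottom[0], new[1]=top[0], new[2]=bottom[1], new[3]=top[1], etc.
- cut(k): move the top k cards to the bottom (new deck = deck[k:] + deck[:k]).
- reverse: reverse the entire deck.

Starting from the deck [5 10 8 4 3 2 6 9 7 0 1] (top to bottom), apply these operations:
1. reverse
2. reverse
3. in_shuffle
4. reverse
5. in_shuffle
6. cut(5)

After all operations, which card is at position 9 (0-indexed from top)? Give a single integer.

After op 1 (reverse): [1 0 7 9 6 2 3 4 8 10 5]
After op 2 (reverse): [5 10 8 4 3 2 6 9 7 0 1]
After op 3 (in_shuffle): [2 5 6 10 9 8 7 4 0 3 1]
After op 4 (reverse): [1 3 0 4 7 8 9 10 6 5 2]
After op 5 (in_shuffle): [8 1 9 3 10 0 6 4 5 7 2]
After op 6 (cut(5)): [0 6 4 5 7 2 8 1 9 3 10]
Position 9: card 3.

Answer: 3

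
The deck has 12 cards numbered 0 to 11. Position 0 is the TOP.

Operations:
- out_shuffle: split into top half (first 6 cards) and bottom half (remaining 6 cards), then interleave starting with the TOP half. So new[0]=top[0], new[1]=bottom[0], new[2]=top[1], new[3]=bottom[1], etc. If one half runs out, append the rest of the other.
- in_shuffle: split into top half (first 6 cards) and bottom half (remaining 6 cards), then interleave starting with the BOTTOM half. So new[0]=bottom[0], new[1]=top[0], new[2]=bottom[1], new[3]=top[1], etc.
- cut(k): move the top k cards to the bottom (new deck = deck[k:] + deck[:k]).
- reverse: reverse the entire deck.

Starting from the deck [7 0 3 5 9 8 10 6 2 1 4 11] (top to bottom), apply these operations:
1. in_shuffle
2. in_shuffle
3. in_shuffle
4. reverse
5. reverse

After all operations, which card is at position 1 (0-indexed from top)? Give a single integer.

After op 1 (in_shuffle): [10 7 6 0 2 3 1 5 4 9 11 8]
After op 2 (in_shuffle): [1 10 5 7 4 6 9 0 11 2 8 3]
After op 3 (in_shuffle): [9 1 0 10 11 5 2 7 8 4 3 6]
After op 4 (reverse): [6 3 4 8 7 2 5 11 10 0 1 9]
After op 5 (reverse): [9 1 0 10 11 5 2 7 8 4 3 6]
Position 1: card 1.

Answer: 1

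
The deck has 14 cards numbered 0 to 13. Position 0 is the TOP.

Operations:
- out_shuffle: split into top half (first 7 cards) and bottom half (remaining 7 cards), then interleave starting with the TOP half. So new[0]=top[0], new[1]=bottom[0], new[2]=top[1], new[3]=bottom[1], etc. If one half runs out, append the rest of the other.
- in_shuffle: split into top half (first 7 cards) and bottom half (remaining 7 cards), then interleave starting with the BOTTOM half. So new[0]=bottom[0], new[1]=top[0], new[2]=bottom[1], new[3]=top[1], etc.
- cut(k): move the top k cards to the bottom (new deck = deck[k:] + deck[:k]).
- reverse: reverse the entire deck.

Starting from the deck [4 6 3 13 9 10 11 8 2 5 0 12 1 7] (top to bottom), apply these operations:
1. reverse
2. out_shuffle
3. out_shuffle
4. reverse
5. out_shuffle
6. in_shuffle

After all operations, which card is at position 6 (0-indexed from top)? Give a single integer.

After op 1 (reverse): [7 1 12 0 5 2 8 11 10 9 13 3 6 4]
After op 2 (out_shuffle): [7 11 1 10 12 9 0 13 5 3 2 6 8 4]
After op 3 (out_shuffle): [7 13 11 5 1 3 10 2 12 6 9 8 0 4]
After op 4 (reverse): [4 0 8 9 6 12 2 10 3 1 5 11 13 7]
After op 5 (out_shuffle): [4 10 0 3 8 1 9 5 6 11 12 13 2 7]
After op 6 (in_shuffle): [5 4 6 10 11 0 12 3 13 8 2 1 7 9]
Position 6: card 12.

Answer: 12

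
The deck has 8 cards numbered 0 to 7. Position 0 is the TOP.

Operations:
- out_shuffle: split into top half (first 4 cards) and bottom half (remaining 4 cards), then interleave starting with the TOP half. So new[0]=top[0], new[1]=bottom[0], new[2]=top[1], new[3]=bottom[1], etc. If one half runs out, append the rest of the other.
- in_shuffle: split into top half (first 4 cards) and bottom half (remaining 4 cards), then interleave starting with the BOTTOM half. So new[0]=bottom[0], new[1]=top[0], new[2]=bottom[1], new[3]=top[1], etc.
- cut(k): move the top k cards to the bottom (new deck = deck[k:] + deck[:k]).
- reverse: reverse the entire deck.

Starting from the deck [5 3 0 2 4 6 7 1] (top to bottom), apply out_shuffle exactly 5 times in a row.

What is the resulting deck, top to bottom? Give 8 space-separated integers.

After op 1 (out_shuffle): [5 4 3 6 0 7 2 1]
After op 2 (out_shuffle): [5 0 4 7 3 2 6 1]
After op 3 (out_shuffle): [5 3 0 2 4 6 7 1]
After op 4 (out_shuffle): [5 4 3 6 0 7 2 1]
After op 5 (out_shuffle): [5 0 4 7 3 2 6 1]

Answer: 5 0 4 7 3 2 6 1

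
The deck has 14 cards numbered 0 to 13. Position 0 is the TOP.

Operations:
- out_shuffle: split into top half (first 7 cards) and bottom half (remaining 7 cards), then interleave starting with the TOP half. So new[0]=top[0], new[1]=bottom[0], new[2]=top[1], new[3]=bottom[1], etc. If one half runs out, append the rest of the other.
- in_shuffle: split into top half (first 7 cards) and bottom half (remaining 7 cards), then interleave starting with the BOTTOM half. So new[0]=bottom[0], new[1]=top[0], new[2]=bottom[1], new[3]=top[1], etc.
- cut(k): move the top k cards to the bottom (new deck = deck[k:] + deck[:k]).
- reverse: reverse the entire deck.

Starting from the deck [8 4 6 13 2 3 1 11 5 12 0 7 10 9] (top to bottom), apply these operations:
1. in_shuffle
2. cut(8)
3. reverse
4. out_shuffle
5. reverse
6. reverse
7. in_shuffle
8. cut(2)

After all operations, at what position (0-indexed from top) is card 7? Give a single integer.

After op 1 (in_shuffle): [11 8 5 4 12 6 0 13 7 2 10 3 9 1]
After op 2 (cut(8)): [7 2 10 3 9 1 11 8 5 4 12 6 0 13]
After op 3 (reverse): [13 0 6 12 4 5 8 11 1 9 3 10 2 7]
After op 4 (out_shuffle): [13 11 0 1 6 9 12 3 4 10 5 2 8 7]
After op 5 (reverse): [7 8 2 5 10 4 3 12 9 6 1 0 11 13]
After op 6 (reverse): [13 11 0 1 6 9 12 3 4 10 5 2 8 7]
After op 7 (in_shuffle): [3 13 4 11 10 0 5 1 2 6 8 9 7 12]
After op 8 (cut(2)): [4 11 10 0 5 1 2 6 8 9 7 12 3 13]
Card 7 is at position 10.

Answer: 10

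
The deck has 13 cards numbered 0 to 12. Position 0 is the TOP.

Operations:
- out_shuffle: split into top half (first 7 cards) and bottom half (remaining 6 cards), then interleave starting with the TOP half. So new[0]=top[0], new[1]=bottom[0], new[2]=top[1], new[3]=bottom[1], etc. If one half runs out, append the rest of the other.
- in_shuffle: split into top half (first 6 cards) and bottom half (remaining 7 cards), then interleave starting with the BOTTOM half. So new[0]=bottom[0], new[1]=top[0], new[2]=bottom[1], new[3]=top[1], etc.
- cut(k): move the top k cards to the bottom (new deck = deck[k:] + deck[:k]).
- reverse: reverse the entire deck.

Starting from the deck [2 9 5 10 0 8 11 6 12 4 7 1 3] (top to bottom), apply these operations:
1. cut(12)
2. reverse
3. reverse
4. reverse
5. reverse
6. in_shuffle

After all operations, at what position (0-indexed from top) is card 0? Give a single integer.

After op 1 (cut(12)): [3 2 9 5 10 0 8 11 6 12 4 7 1]
After op 2 (reverse): [1 7 4 12 6 11 8 0 10 5 9 2 3]
After op 3 (reverse): [3 2 9 5 10 0 8 11 6 12 4 7 1]
After op 4 (reverse): [1 7 4 12 6 11 8 0 10 5 9 2 3]
After op 5 (reverse): [3 2 9 5 10 0 8 11 6 12 4 7 1]
After op 6 (in_shuffle): [8 3 11 2 6 9 12 5 4 10 7 0 1]
Card 0 is at position 11.

Answer: 11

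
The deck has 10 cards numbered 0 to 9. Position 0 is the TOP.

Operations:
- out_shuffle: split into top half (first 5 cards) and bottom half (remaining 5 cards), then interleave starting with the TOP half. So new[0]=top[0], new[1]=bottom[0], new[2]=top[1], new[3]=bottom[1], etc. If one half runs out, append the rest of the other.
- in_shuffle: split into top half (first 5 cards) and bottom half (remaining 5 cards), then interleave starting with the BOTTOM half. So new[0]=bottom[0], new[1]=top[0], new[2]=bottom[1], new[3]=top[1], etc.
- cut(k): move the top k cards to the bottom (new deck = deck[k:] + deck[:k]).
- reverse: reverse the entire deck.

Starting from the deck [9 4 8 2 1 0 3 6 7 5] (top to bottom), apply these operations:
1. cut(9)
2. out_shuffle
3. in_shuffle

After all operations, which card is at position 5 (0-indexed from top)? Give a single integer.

After op 1 (cut(9)): [5 9 4 8 2 1 0 3 6 7]
After op 2 (out_shuffle): [5 1 9 0 4 3 8 6 2 7]
After op 3 (in_shuffle): [3 5 8 1 6 9 2 0 7 4]
Position 5: card 9.

Answer: 9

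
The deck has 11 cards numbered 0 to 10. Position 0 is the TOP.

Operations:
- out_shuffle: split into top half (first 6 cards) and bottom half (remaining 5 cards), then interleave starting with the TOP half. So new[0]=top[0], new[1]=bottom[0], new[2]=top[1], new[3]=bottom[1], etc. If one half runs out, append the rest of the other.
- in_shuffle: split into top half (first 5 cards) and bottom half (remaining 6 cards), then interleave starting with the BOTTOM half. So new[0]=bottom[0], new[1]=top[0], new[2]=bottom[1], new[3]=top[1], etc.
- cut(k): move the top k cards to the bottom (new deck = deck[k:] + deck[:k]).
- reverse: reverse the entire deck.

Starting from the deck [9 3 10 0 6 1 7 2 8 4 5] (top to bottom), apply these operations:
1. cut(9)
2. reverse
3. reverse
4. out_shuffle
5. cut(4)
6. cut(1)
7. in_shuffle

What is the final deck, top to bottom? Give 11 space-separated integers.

After op 1 (cut(9)): [4 5 9 3 10 0 6 1 7 2 8]
After op 2 (reverse): [8 2 7 1 6 0 10 3 9 5 4]
After op 3 (reverse): [4 5 9 3 10 0 6 1 7 2 8]
After op 4 (out_shuffle): [4 6 5 1 9 7 3 2 10 8 0]
After op 5 (cut(4)): [9 7 3 2 10 8 0 4 6 5 1]
After op 6 (cut(1)): [7 3 2 10 8 0 4 6 5 1 9]
After op 7 (in_shuffle): [0 7 4 3 6 2 5 10 1 8 9]

Answer: 0 7 4 3 6 2 5 10 1 8 9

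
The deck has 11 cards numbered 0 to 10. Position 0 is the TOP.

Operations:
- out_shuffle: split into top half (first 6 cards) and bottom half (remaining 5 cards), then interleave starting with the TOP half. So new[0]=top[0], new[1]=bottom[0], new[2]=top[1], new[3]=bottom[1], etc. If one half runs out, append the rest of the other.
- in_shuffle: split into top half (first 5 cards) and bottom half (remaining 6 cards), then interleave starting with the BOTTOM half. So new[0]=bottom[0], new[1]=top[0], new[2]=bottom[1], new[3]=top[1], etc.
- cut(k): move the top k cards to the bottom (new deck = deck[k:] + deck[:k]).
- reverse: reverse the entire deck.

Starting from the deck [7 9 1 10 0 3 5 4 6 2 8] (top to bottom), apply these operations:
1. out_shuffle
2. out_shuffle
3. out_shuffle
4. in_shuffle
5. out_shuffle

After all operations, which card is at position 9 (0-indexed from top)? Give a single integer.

After op 1 (out_shuffle): [7 5 9 4 1 6 10 2 0 8 3]
After op 2 (out_shuffle): [7 10 5 2 9 0 4 8 1 3 6]
After op 3 (out_shuffle): [7 4 10 8 5 1 2 3 9 6 0]
After op 4 (in_shuffle): [1 7 2 4 3 10 9 8 6 5 0]
After op 5 (out_shuffle): [1 9 7 8 2 6 4 5 3 0 10]
Position 9: card 0.

Answer: 0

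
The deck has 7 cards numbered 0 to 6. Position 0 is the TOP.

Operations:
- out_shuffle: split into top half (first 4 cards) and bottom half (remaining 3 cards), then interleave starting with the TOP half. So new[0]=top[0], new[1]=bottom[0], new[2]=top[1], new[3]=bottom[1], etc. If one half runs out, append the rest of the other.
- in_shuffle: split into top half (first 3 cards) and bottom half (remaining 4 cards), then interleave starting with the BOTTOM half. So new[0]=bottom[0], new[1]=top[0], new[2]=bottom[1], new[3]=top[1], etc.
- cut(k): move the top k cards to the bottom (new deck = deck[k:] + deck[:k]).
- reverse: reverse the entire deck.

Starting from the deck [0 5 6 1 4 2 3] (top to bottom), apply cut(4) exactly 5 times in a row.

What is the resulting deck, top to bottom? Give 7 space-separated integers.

After op 1 (cut(4)): [4 2 3 0 5 6 1]
After op 2 (cut(4)): [5 6 1 4 2 3 0]
After op 3 (cut(4)): [2 3 0 5 6 1 4]
After op 4 (cut(4)): [6 1 4 2 3 0 5]
After op 5 (cut(4)): [3 0 5 6 1 4 2]

Answer: 3 0 5 6 1 4 2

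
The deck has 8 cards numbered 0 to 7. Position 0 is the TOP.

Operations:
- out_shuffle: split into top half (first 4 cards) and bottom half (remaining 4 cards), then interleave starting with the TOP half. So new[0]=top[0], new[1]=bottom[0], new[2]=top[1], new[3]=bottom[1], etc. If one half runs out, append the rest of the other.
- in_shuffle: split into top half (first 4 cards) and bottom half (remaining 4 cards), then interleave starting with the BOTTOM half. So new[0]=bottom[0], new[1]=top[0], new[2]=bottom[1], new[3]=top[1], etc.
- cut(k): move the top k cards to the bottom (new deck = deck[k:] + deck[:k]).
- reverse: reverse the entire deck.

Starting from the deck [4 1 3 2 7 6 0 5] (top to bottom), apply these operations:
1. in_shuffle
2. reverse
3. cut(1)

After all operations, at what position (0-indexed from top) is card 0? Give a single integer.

After op 1 (in_shuffle): [7 4 6 1 0 3 5 2]
After op 2 (reverse): [2 5 3 0 1 6 4 7]
After op 3 (cut(1)): [5 3 0 1 6 4 7 2]
Card 0 is at position 2.

Answer: 2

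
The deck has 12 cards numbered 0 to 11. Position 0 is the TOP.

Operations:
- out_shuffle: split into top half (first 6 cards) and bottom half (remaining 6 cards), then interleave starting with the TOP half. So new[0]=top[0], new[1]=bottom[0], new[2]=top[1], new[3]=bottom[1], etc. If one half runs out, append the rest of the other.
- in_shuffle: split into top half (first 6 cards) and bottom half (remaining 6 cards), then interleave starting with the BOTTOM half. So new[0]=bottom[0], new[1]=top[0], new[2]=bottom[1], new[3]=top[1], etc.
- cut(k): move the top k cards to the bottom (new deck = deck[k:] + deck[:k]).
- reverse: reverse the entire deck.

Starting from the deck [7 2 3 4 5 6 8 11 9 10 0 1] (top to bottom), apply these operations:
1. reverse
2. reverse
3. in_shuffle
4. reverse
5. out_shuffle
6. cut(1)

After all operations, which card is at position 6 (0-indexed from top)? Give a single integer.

After op 1 (reverse): [1 0 10 9 11 8 6 5 4 3 2 7]
After op 2 (reverse): [7 2 3 4 5 6 8 11 9 10 0 1]
After op 3 (in_shuffle): [8 7 11 2 9 3 10 4 0 5 1 6]
After op 4 (reverse): [6 1 5 0 4 10 3 9 2 11 7 8]
After op 5 (out_shuffle): [6 3 1 9 5 2 0 11 4 7 10 8]
After op 6 (cut(1)): [3 1 9 5 2 0 11 4 7 10 8 6]
Position 6: card 11.

Answer: 11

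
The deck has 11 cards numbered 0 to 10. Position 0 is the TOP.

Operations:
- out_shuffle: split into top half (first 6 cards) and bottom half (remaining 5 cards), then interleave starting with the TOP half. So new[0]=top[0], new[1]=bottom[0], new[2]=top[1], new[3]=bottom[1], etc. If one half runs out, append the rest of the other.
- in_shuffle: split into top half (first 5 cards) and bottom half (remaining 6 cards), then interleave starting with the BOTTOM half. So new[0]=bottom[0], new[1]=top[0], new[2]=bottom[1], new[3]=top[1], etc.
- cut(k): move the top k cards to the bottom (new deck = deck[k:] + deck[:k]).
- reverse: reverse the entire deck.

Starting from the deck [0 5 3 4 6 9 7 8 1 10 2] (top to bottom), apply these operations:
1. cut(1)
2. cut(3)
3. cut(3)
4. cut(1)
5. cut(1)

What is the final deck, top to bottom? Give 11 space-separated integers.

After op 1 (cut(1)): [5 3 4 6 9 7 8 1 10 2 0]
After op 2 (cut(3)): [6 9 7 8 1 10 2 0 5 3 4]
After op 3 (cut(3)): [8 1 10 2 0 5 3 4 6 9 7]
After op 4 (cut(1)): [1 10 2 0 5 3 4 6 9 7 8]
After op 5 (cut(1)): [10 2 0 5 3 4 6 9 7 8 1]

Answer: 10 2 0 5 3 4 6 9 7 8 1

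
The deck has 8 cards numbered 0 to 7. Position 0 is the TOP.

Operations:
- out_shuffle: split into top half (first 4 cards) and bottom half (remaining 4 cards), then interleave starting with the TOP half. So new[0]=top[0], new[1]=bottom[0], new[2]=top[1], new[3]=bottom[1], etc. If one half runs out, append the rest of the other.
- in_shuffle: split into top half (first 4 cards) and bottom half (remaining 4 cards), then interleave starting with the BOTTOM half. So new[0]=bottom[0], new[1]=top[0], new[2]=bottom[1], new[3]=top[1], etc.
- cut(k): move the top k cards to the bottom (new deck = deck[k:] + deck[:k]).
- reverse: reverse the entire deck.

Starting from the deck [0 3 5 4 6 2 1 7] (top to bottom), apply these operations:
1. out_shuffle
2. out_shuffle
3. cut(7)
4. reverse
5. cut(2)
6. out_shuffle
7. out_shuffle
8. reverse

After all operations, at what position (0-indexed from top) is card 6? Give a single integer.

After op 1 (out_shuffle): [0 6 3 2 5 1 4 7]
After op 2 (out_shuffle): [0 5 6 1 3 4 2 7]
After op 3 (cut(7)): [7 0 5 6 1 3 4 2]
After op 4 (reverse): [2 4 3 1 6 5 0 7]
After op 5 (cut(2)): [3 1 6 5 0 7 2 4]
After op 6 (out_shuffle): [3 0 1 7 6 2 5 4]
After op 7 (out_shuffle): [3 6 0 2 1 5 7 4]
After op 8 (reverse): [4 7 5 1 2 0 6 3]
Card 6 is at position 6.

Answer: 6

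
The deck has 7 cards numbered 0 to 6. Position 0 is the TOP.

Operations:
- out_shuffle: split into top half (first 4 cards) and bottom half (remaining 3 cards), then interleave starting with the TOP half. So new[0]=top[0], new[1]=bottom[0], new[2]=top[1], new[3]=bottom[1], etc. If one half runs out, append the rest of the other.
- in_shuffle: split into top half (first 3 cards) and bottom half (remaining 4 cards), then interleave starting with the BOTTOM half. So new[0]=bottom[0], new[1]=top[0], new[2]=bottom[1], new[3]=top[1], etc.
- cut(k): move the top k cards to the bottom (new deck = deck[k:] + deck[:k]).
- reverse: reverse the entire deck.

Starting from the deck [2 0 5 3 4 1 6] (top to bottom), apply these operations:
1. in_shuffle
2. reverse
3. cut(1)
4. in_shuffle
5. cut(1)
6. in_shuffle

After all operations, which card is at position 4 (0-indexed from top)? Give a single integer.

Answer: 6

Derivation:
After op 1 (in_shuffle): [3 2 4 0 1 5 6]
After op 2 (reverse): [6 5 1 0 4 2 3]
After op 3 (cut(1)): [5 1 0 4 2 3 6]
After op 4 (in_shuffle): [4 5 2 1 3 0 6]
After op 5 (cut(1)): [5 2 1 3 0 6 4]
After op 6 (in_shuffle): [3 5 0 2 6 1 4]
Position 4: card 6.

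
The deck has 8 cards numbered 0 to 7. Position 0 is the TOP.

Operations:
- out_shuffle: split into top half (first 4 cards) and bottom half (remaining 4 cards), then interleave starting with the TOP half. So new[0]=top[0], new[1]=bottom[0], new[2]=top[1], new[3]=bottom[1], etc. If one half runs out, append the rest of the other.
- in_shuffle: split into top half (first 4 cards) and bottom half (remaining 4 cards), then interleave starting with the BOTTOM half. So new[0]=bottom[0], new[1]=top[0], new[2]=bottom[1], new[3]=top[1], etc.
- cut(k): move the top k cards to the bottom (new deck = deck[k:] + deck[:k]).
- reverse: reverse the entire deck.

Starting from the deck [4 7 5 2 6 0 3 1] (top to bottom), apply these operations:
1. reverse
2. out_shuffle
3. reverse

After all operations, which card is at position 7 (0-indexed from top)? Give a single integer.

Answer: 1

Derivation:
After op 1 (reverse): [1 3 0 6 2 5 7 4]
After op 2 (out_shuffle): [1 2 3 5 0 7 6 4]
After op 3 (reverse): [4 6 7 0 5 3 2 1]
Position 7: card 1.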